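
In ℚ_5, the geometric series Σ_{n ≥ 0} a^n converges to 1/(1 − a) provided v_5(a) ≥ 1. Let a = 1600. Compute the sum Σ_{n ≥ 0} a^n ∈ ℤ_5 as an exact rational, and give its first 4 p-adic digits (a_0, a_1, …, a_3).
Σ a^n = 1/(1 − a) = -1/1599;  first 4 digits = (1, 0, 4, 2)

v_5(a) = 2 ≥ 1, so the series converges in ℤ_5 to 1/(1 − a) = 1/(1 − 1600) = -1/1599. Expand this rational in ℤ_5: compute digits iteratively via d_i = x_i mod 5, x_{i+1} = (x_i − d_i)/5. The first 4 digits are (1, 0, 4, 2).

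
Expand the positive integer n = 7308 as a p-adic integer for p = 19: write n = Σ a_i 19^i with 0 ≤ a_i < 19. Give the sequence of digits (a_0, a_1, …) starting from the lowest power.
(a_0, a_1, …) = (12, 4, 1, 1)

Repeated division by 19 gives the digits low-to-high: 7308 = 12 + 4·19^1 + 1·19^2 + 1·19^3. Digit sequence: (12, 4, 1, 1).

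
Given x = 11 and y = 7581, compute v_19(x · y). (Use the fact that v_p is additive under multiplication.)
v_19(83391) = 2

v_p(x) = 0 (factor: 11 = 19^0 · 11); v_p(y) = 2 (factor: 7581 = 19^2 · 21). Additivity: v_p(xy) = v_p(x) + v_p(y) = 0 + 2 = 2. (Direct check: xy = 83391 = 19^2 · (231).)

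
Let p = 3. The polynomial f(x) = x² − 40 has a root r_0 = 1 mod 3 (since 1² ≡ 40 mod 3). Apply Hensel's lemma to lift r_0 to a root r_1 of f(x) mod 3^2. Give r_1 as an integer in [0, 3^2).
r_1 = 7 (mod 9)

Hensel's recurrence: r_{i+1} = r_i − f(r_i)·(f′(r_i))^{-1} mod 3^{i+2}, with f′(x) = 2x. Iterate:
  r_0 = 1 (mod 3)
  r_1 = 7 (mod 9)
Final: r_1 = 7, and one checks f(r_1) ≡ 0 mod 3^2.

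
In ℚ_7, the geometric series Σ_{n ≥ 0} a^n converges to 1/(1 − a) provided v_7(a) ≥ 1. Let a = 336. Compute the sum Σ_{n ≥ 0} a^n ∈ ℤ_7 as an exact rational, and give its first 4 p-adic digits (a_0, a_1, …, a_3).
Σ a^n = 1/(1 − a) = -1/335;  first 4 digits = (1, 6, 0, 0)

v_7(a) = 1 ≥ 1, so the series converges in ℤ_7 to 1/(1 − a) = 1/(1 − 336) = -1/335. Expand this rational in ℤ_7: compute digits iteratively via d_i = x_i mod 7, x_{i+1} = (x_i − d_i)/7. The first 4 digits are (1, 6, 0, 0).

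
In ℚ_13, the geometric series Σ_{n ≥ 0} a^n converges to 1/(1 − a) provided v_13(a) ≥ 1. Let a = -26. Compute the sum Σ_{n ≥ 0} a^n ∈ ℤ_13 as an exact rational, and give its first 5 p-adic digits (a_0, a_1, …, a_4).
Σ a^n = 1/(1 − a) = 1/27;  first 5 digits = (1, 11, 3, 5, 2)

v_13(a) = 1 ≥ 1, so the series converges in ℤ_13 to 1/(1 − a) = 1/(1 − (-26)) = 1/27. Expand this rational in ℤ_13: compute digits iteratively via d_i = x_i mod 13, x_{i+1} = (x_i − d_i)/13. The first 5 digits are (1, 11, 3, 5, 2).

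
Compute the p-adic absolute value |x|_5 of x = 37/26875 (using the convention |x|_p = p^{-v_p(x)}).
|37/26875|_5 = 625

Step 1 — compute v_5(x) by factoring powers of 5 out of the numerator and denominator: v_5(37/26875) = -4. Step 2 — apply |x|_p = p^{-v_p(x)} = 5^{4} = 625.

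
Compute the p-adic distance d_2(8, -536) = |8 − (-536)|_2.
d_2(8, -536) = 1/32

Step 1 — x − y = 8 − (-536) = 544. Step 2 — v_2(544) = 5 (factor: 544 = (2^5 · 17); the sign does not affect v_p). Step 3 — |x − y|_2 = 2^{-5} = 1/32.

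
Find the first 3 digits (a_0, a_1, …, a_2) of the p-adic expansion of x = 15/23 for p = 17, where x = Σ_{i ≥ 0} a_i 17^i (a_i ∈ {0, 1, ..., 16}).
(a_0, …, a_2) = (11, 9, 12)

v_17(15/23) = 0 (numerator and denominator both coprime to 17), so x ∈ ℤ_17^×. Compute digits iteratively via a_i = x_i mod 17, x_{i+1} = (x_i − a_i)/17, with x_0 = x:
  x_0 = 15/23;  a_0 = 11;  x_1 = (x_0 − 11)/17 = -14/23
  x_1 = -14/23;  a_1 = 9;  x_2 = (x_1 − 9)/17 = -13/23
  x_2 = -13/23;  a_2 = 12;  x_3 = (x_2 − 12)/17 = -17/23
Digits: (11, 9, 12).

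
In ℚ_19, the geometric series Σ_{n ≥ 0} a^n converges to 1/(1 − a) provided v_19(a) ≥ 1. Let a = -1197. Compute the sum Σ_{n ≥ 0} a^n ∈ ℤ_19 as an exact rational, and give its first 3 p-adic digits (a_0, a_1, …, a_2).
Σ a^n = 1/(1 − a) = 1/1198;  first 3 digits = (1, 13, 13)

v_19(a) = 1 ≥ 1, so the series converges in ℤ_19 to 1/(1 − a) = 1/(1 − (-1197)) = 1/1198. Expand this rational in ℤ_19: compute digits iteratively via d_i = x_i mod 19, x_{i+1} = (x_i − d_i)/19. The first 3 digits are (1, 13, 13).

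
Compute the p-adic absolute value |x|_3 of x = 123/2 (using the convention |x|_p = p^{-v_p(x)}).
|123/2|_3 = 1/3

Step 1 — compute v_3(x) by factoring powers of 3 out of the numerator and denominator: v_3(123/2) = 1. Step 2 — apply |x|_p = p^{-v_p(x)} = 3^{-1} = 1/3.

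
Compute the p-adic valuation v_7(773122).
v_7(773122) = 5

v_7(n) is the largest exponent k such that 7^k divides n. Factor out: 773122 = 7^5 · 46. (Sign doesn't affect v_p.) So v_7(773122) = 5.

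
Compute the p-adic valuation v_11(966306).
v_11(966306) = 5

v_11(n) is the largest exponent k such that 11^k divides n. Factor out: 966306 = 11^5 · 6. (Sign doesn't affect v_p.) So v_11(966306) = 5.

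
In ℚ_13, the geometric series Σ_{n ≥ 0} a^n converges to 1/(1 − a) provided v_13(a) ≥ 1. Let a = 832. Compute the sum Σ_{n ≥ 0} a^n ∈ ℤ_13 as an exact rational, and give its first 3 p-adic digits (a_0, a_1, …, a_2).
Σ a^n = 1/(1 − a) = -1/831;  first 3 digits = (1, 12, 5)

v_13(a) = 1 ≥ 1, so the series converges in ℤ_13 to 1/(1 − a) = 1/(1 − 832) = -1/831. Expand this rational in ℤ_13: compute digits iteratively via d_i = x_i mod 13, x_{i+1} = (x_i − d_i)/13. The first 3 digits are (1, 12, 5).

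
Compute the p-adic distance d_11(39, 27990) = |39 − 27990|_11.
d_11(39, 27990) = 1/1331

Step 1 — x − y = 39 − 27990 = -27951. Step 2 — v_11(-27951) = 3 (factor: -27951 = −(11^3 · 21); the sign does not affect v_p). Step 3 — |x − y|_11 = 11^{-3} = 1/1331.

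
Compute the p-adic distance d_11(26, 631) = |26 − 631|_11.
d_11(26, 631) = 1/121

Step 1 — x − y = 26 − 631 = -605. Step 2 — v_11(-605) = 2 (factor: -605 = −(11^2 · 5); the sign does not affect v_p). Step 3 — |x − y|_11 = 11^{-2} = 1/121.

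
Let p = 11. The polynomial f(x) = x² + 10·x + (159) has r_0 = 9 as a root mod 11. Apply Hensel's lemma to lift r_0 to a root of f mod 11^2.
r_1 = 75 (mod 121)

Hensel: r_{i+1} = r_i − f(r_i)·(f′(r_i))^{-1} mod 11^{i+2}, f′(x) = 2x + 10. Iterate:
  r_0 = 9 (mod 11)
  r_1 = 75 (mod 121)
Final: r = 75 satisfies f(r) ≡ 0 mod 11^2.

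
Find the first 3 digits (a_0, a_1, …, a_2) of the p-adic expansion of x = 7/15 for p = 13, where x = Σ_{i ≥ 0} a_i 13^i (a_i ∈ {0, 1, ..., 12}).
(a_0, …, a_2) = (10, 1, 12)

v_13(7/15) = 0 (numerator and denominator both coprime to 13), so x ∈ ℤ_13^×. Compute digits iteratively via a_i = x_i mod 13, x_{i+1} = (x_i − a_i)/13, with x_0 = x:
  x_0 = 7/15;  a_0 = 10;  x_1 = (x_0 − 10)/13 = -11/15
  x_1 = -11/15;  a_1 = 1;  x_2 = (x_1 − 1)/13 = -2/15
  x_2 = -2/15;  a_2 = 12;  x_3 = (x_2 − 12)/13 = -14/15
Digits: (10, 1, 12).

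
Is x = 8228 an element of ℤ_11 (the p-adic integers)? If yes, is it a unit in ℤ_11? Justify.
x ∈ ℤ_11 but not a unit; v_11(x) = 2 > 0

ℤ_11 = {x ∈ ℚ_11 : v_11(x) ≥ 0} and ℤ_11^× = {x ∈ ℤ_11 : v_11(x) = 0}. Here v_11(8228) = v_11(num) − v_11(den) = 2; compare against these criteria.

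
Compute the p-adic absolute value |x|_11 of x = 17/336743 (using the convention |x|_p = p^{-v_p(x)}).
|17/336743|_11 = 14641

Step 1 — compute v_11(x) by factoring powers of 11 out of the numerator and denominator: v_11(17/336743) = -4. Step 2 — apply |x|_p = p^{-v_p(x)} = 11^{4} = 14641.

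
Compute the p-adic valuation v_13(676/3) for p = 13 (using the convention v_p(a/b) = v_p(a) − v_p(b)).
v_13(676/3) = 2

Factor powers of 13 from the numerator and denominator of the reduced fraction: 676 = 13^2 · 4 and 3 = 13^0 · 3. Apply v_p(a/b) = v_p(a) − v_p(b): v_13(676/3) = 2 − 0 = 2.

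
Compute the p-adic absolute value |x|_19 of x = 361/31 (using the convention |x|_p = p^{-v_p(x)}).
|361/31|_19 = 1/361

Step 1 — compute v_19(x) by factoring powers of 19 out of the numerator and denominator: v_19(361/31) = 2. Step 2 — apply |x|_p = p^{-v_p(x)} = 19^{-2} = 1/361.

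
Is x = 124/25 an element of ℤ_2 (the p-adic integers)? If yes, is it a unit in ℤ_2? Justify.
x ∈ ℤ_2 but not a unit; v_2(x) = 2 > 0

ℤ_2 = {x ∈ ℚ_2 : v_2(x) ≥ 0} and ℤ_2^× = {x ∈ ℤ_2 : v_2(x) = 0}. Here v_2(124/25) = v_2(num) − v_2(den) = 2; compare against these criteria.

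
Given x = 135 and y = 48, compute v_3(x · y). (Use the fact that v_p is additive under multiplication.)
v_3(6480) = 4

v_p(x) = 3 (factor: 135 = 3^3 · 5); v_p(y) = 1 (factor: 48 = 3^1 · 16). Additivity: v_p(xy) = v_p(x) + v_p(y) = 3 + 1 = 4. (Direct check: xy = 6480 = 3^4 · (80).)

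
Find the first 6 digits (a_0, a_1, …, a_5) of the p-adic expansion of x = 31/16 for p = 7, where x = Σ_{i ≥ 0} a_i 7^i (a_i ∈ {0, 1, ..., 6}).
(a_0, …, a_5) = (5, 0, 3, 0, 3, 0)

v_7(31/16) = 0 (numerator and denominator both coprime to 7), so x ∈ ℤ_7^×. Compute digits iteratively via a_i = x_i mod 7, x_{i+1} = (x_i − a_i)/7, with x_0 = x:
  x_0 = 31/16;  a_0 = 5;  x_1 = (x_0 − 5)/7 = -7/16
  x_1 = -7/16;  a_1 = 0;  x_2 = (x_1 − 0)/7 = -1/16
  x_2 = -1/16;  a_2 = 3;  x_3 = (x_2 − 3)/7 = -7/16
  x_3 = -7/16;  a_3 = 0;  x_4 = (x_3 − 0)/7 = -1/16
  x_4 = -1/16;  a_4 = 3;  x_5 = (x_4 − 3)/7 = -7/16
  x_5 = -7/16;  a_5 = 0;  x_6 = (x_5 − 0)/7 = -1/16
Digits: (5, 0, 3, 0, 3, 0).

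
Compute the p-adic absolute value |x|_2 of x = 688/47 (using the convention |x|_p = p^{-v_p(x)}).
|688/47|_2 = 1/16

Step 1 — compute v_2(x) by factoring powers of 2 out of the numerator and denominator: v_2(688/47) = 4. Step 2 — apply |x|_p = p^{-v_p(x)} = 2^{-4} = 1/16.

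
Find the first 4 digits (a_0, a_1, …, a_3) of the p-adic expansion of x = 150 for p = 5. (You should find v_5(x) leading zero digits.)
(a_0, …, a_3) = (0, 0, 1, 1)

v_5(150) = 2, so a_0 = ... = a_1 = 0. Factor out: x = 5^2 · u with u = 6 a unit in ℤ_5. Expand u iteratively via a_{v+i} = u_i mod 5, u_{i+1} = (u_i − a_{v+i})/5:
  u_0 = 6;  a_2 = 1;  u_1 = (u_0 − 1)/5 = 1
  u_1 = 1;  a_3 = 1;  u_2 = (u_1 − 1)/5 = 0
Digits: (0, 0, 1, 1).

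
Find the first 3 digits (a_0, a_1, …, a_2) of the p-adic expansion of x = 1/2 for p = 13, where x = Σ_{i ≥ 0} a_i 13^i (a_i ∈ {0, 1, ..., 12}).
(a_0, …, a_2) = (7, 6, 6)

v_13(1/2) = 0 (numerator and denominator both coprime to 13), so x ∈ ℤ_13^×. Compute digits iteratively via a_i = x_i mod 13, x_{i+1} = (x_i − a_i)/13, with x_0 = x:
  x_0 = 1/2;  a_0 = 7;  x_1 = (x_0 − 7)/13 = -1/2
  x_1 = -1/2;  a_1 = 6;  x_2 = (x_1 − 6)/13 = -1/2
  x_2 = -1/2;  a_2 = 6;  x_3 = (x_2 − 6)/13 = -1/2
Digits: (7, 6, 6).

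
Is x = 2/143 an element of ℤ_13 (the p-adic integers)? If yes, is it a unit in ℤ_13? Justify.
x ∉ ℤ_13 (v_13(x) = -1 < 0)

ℤ_13 = {x ∈ ℚ_13 : v_13(x) ≥ 0} and ℤ_13^× = {x ∈ ℤ_13 : v_13(x) = 0}. Here v_13(2/143) = v_13(num) − v_13(den) = -1; compare against these criteria.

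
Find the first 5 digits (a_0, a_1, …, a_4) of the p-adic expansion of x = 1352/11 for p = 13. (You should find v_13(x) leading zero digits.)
(a_0, …, a_4) = (0, 0, 9, 10, 11)

v_13(1352/11) = 2, so a_0 = ... = a_1 = 0. Factor out: x = 13^2 · u with u = 8/11 a unit in ℤ_13. Expand u iteratively via a_{v+i} = u_i mod 13, u_{i+1} = (u_i − a_{v+i})/13:
  u_0 = 8/11;  a_2 = 9;  u_1 = (u_0 − 9)/13 = -7/11
  u_1 = -7/11;  a_3 = 10;  u_2 = (u_1 − 10)/13 = -9/11
  u_2 = -9/11;  a_4 = 11;  u_3 = (u_2 − 11)/13 = -10/11
Digits: (0, 0, 9, 10, 11).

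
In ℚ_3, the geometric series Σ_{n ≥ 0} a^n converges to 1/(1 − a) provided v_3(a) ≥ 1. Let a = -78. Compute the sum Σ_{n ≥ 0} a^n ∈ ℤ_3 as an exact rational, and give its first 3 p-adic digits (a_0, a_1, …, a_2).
Σ a^n = 1/(1 − a) = 1/79;  first 3 digits = (1, 1, 1)

v_3(a) = 1 ≥ 1, so the series converges in ℤ_3 to 1/(1 − a) = 1/(1 − (-78)) = 1/79. Expand this rational in ℤ_3: compute digits iteratively via d_i = x_i mod 3, x_{i+1} = (x_i − d_i)/3. The first 3 digits are (1, 1, 1).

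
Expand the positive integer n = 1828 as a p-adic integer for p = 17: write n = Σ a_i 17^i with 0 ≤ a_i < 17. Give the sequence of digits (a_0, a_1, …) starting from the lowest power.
(a_0, a_1, …) = (9, 5, 6)

Repeated division by 17 gives the digits low-to-high: 1828 = 9 + 5·17^1 + 6·17^2. Digit sequence: (9, 5, 6).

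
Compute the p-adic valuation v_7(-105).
v_7(-105) = 1

v_7(n) is the largest exponent k such that 7^k divides n. Factor out: -105 = -7^1 · 15. (Sign doesn't affect v_p.) So v_7(-105) = 1.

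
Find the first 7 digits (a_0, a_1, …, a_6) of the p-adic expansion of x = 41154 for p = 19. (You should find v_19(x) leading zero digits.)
(a_0, …, a_6) = (0, 0, 0, 6, 0, 0, 0)

v_19(41154) = 3, so a_0 = ... = a_2 = 0. Factor out: x = 19^3 · u with u = 6 a unit in ℤ_19. Expand u iteratively via a_{v+i} = u_i mod 19, u_{i+1} = (u_i − a_{v+i})/19:
  u_0 = 6;  a_3 = 6;  u_1 = (u_0 − 6)/19 = 0
  u_1 = 0;  a_4 = 0;  u_2 = (u_1 − 0)/19 = 0
  u_2 = 0;  a_5 = 0;  u_3 = (u_2 − 0)/19 = 0
  u_3 = 0;  a_6 = 0;  u_4 = (u_3 − 0)/19 = 0
Digits: (0, 0, 0, 6, 0, 0, 0).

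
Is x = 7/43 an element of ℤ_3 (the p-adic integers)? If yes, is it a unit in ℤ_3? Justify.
x ∈ ℤ_3^× (unit); v_3(x) = 0

ℤ_3 = {x ∈ ℚ_3 : v_3(x) ≥ 0} and ℤ_3^× = {x ∈ ℤ_3 : v_3(x) = 0}. Here v_3(7/43) = v_3(num) − v_3(den) = 0; compare against these criteria.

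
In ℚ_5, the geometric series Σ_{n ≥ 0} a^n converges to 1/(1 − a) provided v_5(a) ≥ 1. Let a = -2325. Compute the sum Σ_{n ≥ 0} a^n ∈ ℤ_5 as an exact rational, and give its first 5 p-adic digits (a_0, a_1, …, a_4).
Σ a^n = 1/(1 − a) = 1/2326;  first 5 digits = (1, 0, 2, 1, 0)

v_5(a) = 2 ≥ 1, so the series converges in ℤ_5 to 1/(1 − a) = 1/(1 − (-2325)) = 1/2326. Expand this rational in ℤ_5: compute digits iteratively via d_i = x_i mod 5, x_{i+1} = (x_i − d_i)/5. The first 5 digits are (1, 0, 2, 1, 0).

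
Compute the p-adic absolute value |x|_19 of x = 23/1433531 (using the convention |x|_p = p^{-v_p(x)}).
|23/1433531|_19 = 130321

Step 1 — compute v_19(x) by factoring powers of 19 out of the numerator and denominator: v_19(23/1433531) = -4. Step 2 — apply |x|_p = p^{-v_p(x)} = 19^{4} = 130321.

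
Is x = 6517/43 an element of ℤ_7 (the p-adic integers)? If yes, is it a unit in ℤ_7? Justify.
x ∈ ℤ_7 but not a unit; v_7(x) = 3 > 0

ℤ_7 = {x ∈ ℚ_7 : v_7(x) ≥ 0} and ℤ_7^× = {x ∈ ℤ_7 : v_7(x) = 0}. Here v_7(6517/43) = v_7(num) − v_7(den) = 3; compare against these criteria.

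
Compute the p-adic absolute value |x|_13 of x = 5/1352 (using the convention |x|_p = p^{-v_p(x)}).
|5/1352|_13 = 169

Step 1 — compute v_13(x) by factoring powers of 13 out of the numerator and denominator: v_13(5/1352) = -2. Step 2 — apply |x|_p = p^{-v_p(x)} = 13^{2} = 169.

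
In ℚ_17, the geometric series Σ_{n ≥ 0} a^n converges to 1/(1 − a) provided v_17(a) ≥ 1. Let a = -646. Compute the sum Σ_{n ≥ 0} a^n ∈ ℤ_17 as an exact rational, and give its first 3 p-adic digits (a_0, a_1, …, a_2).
Σ a^n = 1/(1 − a) = 1/647;  first 3 digits = (1, 13, 13)

v_17(a) = 1 ≥ 1, so the series converges in ℤ_17 to 1/(1 − a) = 1/(1 − (-646)) = 1/647. Expand this rational in ℤ_17: compute digits iteratively via d_i = x_i mod 17, x_{i+1} = (x_i − d_i)/17. The first 3 digits are (1, 13, 13).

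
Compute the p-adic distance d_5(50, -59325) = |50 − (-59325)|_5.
d_5(50, -59325) = 1/3125

Step 1 — x − y = 50 − (-59325) = 59375. Step 2 — v_5(59375) = 5 (factor: 59375 = (5^5 · 19); the sign does not affect v_p). Step 3 — |x − y|_5 = 5^{-5} = 1/3125.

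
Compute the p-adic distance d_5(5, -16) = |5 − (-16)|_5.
d_5(5, -16) = 1

Step 1 — x − y = 5 − (-16) = 21. Step 2 — v_5(21) = 0 (factor: 21 = (5^0 · 21); the sign does not affect v_p). Step 3 — |x − y|_5 = 5^{0} = 1.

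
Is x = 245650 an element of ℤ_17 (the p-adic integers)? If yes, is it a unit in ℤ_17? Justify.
x ∈ ℤ_17 but not a unit; v_17(x) = 3 > 0

ℤ_17 = {x ∈ ℚ_17 : v_17(x) ≥ 0} and ℤ_17^× = {x ∈ ℤ_17 : v_17(x) = 0}. Here v_17(245650) = v_17(num) − v_17(den) = 3; compare against these criteria.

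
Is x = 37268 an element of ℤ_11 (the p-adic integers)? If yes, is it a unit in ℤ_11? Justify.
x ∈ ℤ_11 but not a unit; v_11(x) = 3 > 0

ℤ_11 = {x ∈ ℚ_11 : v_11(x) ≥ 0} and ℤ_11^× = {x ∈ ℤ_11 : v_11(x) = 0}. Here v_11(37268) = v_11(num) − v_11(den) = 3; compare against these criteria.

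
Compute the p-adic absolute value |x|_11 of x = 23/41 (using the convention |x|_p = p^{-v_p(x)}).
|23/41|_11 = 1

Step 1 — compute v_11(x) by factoring powers of 11 out of the numerator and denominator: v_11(23/41) = 0. Step 2 — apply |x|_p = p^{-v_p(x)} = 11^{0} = 1.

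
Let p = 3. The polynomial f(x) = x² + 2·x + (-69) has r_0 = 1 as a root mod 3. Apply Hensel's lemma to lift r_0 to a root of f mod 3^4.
r_3 = 49 (mod 81)

Hensel: r_{i+1} = r_i − f(r_i)·(f′(r_i))^{-1} mod 3^{i+2}, f′(x) = 2x + 2. Iterate:
  r_0 = 1 (mod 3)
  r_1 = 4 (mod 9)
  r_2 = 22 (mod 27)
  r_3 = 49 (mod 81)
Final: r = 49 satisfies f(r) ≡ 0 mod 3^4.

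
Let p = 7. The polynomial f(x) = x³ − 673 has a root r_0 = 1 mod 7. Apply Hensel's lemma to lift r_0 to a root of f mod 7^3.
r_2 = 127 (mod 343)

Hensel: r_{i+1} = r_i − f(r_i)/f′(r_i) mod 7^{i+2}, where f′(x) = 3x². Iterate:
  r_0 = 1 (mod 7)
  r_1 = 29 (mod 49)
  r_2 = 127 (mod 343)
Final: r = 127 with f(r) ≡ 0 mod 7^3.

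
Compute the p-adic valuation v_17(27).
v_17(27) = 0

v_17(n) is the largest exponent k such that 17^k divides n. Factor out: 27 = 17^0 · 27. (Sign doesn't affect v_p.) So v_17(27) = 0.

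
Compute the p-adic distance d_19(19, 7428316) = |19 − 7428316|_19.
d_19(19, 7428316) = 1/2476099

Step 1 — x − y = 19 − 7428316 = -7428297. Step 2 — v_19(-7428297) = 5 (factor: -7428297 = −(19^5 · 3); the sign does not affect v_p). Step 3 — |x − y|_19 = 19^{-5} = 1/2476099.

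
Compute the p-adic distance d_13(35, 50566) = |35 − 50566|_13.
d_13(35, 50566) = 1/2197

Step 1 — x − y = 35 − 50566 = -50531. Step 2 — v_13(-50531) = 3 (factor: -50531 = −(13^3 · 23); the sign does not affect v_p). Step 3 — |x − y|_13 = 13^{-3} = 1/2197.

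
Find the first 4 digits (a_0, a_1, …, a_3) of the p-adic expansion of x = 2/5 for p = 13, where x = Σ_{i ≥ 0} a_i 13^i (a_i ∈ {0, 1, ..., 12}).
(a_0, …, a_3) = (3, 5, 10, 7)

v_13(2/5) = 0 (numerator and denominator both coprime to 13), so x ∈ ℤ_13^×. Compute digits iteratively via a_i = x_i mod 13, x_{i+1} = (x_i − a_i)/13, with x_0 = x:
  x_0 = 2/5;  a_0 = 3;  x_1 = (x_0 − 3)/13 = -1/5
  x_1 = -1/5;  a_1 = 5;  x_2 = (x_1 − 5)/13 = -2/5
  x_2 = -2/5;  a_2 = 10;  x_3 = (x_2 − 10)/13 = -4/5
  x_3 = -4/5;  a_3 = 7;  x_4 = (x_3 − 7)/13 = -3/5
Digits: (3, 5, 10, 7).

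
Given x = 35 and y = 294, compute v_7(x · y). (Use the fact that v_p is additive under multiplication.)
v_7(10290) = 3

v_p(x) = 1 (factor: 35 = 7^1 · 5); v_p(y) = 2 (factor: 294 = 7^2 · 6). Additivity: v_p(xy) = v_p(x) + v_p(y) = 1 + 2 = 3. (Direct check: xy = 10290 = 7^3 · (30).)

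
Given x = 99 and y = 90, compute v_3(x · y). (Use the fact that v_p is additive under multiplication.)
v_3(8910) = 4

v_p(x) = 2 (factor: 99 = 3^2 · 11); v_p(y) = 2 (factor: 90 = 3^2 · 10). Additivity: v_p(xy) = v_p(x) + v_p(y) = 2 + 2 = 4. (Direct check: xy = 8910 = 3^4 · (110).)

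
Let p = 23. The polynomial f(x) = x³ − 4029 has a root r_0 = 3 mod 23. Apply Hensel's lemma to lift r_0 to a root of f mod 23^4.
r_3 = 268413 (mod 279841)

Hensel: r_{i+1} = r_i − f(r_i)/f′(r_i) mod 23^{i+2}, where f′(x) = 3x². Iterate:
  r_0 = 3 (mod 23)
  r_1 = 210 (mod 529)
  r_2 = 739 (mod 12167)
  r_3 = 268413 (mod 279841)
Final: r = 268413 with f(r) ≡ 0 mod 23^4.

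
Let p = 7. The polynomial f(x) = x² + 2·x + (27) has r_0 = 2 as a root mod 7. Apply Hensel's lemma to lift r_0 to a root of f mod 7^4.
r_3 = 1850 (mod 2401)

Hensel: r_{i+1} = r_i − f(r_i)·(f′(r_i))^{-1} mod 7^{i+2}, f′(x) = 2x + 2. Iterate:
  r_0 = 2 (mod 7)
  r_1 = 37 (mod 49)
  r_2 = 135 (mod 343)
  r_3 = 1850 (mod 2401)
Final: r = 1850 satisfies f(r) ≡ 0 mod 7^4.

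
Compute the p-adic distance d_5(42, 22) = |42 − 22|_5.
d_5(42, 22) = 1/5

Step 1 — x − y = 42 − 22 = 20. Step 2 — v_5(20) = 1 (factor: 20 = (5^1 · 4); the sign does not affect v_p). Step 3 — |x − y|_5 = 5^{-1} = 1/5.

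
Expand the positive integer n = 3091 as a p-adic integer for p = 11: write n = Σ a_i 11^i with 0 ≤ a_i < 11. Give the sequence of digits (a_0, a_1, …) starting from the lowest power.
(a_0, a_1, …) = (0, 6, 3, 2)

Repeated division by 11 gives the digits low-to-high: 3091 = 6·11^1 + 3·11^2 + 2·11^3. Digit sequence: (0, 6, 3, 2).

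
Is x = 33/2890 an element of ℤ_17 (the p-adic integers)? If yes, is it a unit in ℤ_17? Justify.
x ∉ ℤ_17 (v_17(x) = -2 < 0)

ℤ_17 = {x ∈ ℚ_17 : v_17(x) ≥ 0} and ℤ_17^× = {x ∈ ℤ_17 : v_17(x) = 0}. Here v_17(33/2890) = v_17(num) − v_17(den) = -2; compare against these criteria.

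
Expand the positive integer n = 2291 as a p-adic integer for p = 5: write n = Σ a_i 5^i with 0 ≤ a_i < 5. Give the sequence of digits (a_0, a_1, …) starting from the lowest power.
(a_0, a_1, …) = (1, 3, 1, 3, 3)

Repeated division by 5 gives the digits low-to-high: 2291 = 1 + 3·5^1 + 1·5^2 + 3·5^3 + 3·5^4. Digit sequence: (1, 3, 1, 3, 3).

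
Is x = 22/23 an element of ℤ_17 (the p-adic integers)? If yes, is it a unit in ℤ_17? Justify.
x ∈ ℤ_17^× (unit); v_17(x) = 0

ℤ_17 = {x ∈ ℚ_17 : v_17(x) ≥ 0} and ℤ_17^× = {x ∈ ℤ_17 : v_17(x) = 0}. Here v_17(22/23) = v_17(num) − v_17(den) = 0; compare against these criteria.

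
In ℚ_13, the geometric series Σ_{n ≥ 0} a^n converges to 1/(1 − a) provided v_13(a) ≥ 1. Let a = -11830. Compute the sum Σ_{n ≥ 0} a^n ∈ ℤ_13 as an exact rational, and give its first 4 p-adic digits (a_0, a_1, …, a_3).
Σ a^n = 1/(1 − a) = 1/11831;  first 4 digits = (1, 0, 8, 7)

v_13(a) = 2 ≥ 1, so the series converges in ℤ_13 to 1/(1 − a) = 1/(1 − (-11830)) = 1/11831. Expand this rational in ℤ_13: compute digits iteratively via d_i = x_i mod 13, x_{i+1} = (x_i − d_i)/13. The first 4 digits are (1, 0, 8, 7).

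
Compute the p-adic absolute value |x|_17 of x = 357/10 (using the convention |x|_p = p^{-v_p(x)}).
|357/10|_17 = 1/17

Step 1 — compute v_17(x) by factoring powers of 17 out of the numerator and denominator: v_17(357/10) = 1. Step 2 — apply |x|_p = p^{-v_p(x)} = 17^{-1} = 1/17.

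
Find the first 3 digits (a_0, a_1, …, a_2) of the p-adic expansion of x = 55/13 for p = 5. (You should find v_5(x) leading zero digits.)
(a_0, …, a_2) = (0, 2, 4)

v_5(55/13) = 1, so a_0 = ... = a_0 = 0. Factor out: x = 5^1 · u with u = 11/13 a unit in ℤ_5. Expand u iteratively via a_{v+i} = u_i mod 5, u_{i+1} = (u_i − a_{v+i})/5:
  u_0 = 11/13;  a_1 = 2;  u_1 = (u_0 − 2)/5 = -3/13
  u_1 = -3/13;  a_2 = 4;  u_2 = (u_1 − 4)/5 = -11/13
Digits: (0, 2, 4).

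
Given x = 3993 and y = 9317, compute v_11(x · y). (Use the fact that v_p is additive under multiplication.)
v_11(37202781) = 6

v_p(x) = 3 (factor: 3993 = 11^3 · 3); v_p(y) = 3 (factor: 9317 = 11^3 · 7). Additivity: v_p(xy) = v_p(x) + v_p(y) = 3 + 3 = 6. (Direct check: xy = 37202781 = 11^6 · (21).)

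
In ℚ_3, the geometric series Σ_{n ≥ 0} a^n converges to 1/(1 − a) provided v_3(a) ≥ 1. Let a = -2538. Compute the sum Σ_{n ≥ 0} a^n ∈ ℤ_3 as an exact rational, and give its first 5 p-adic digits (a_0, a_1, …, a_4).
Σ a^n = 1/(1 − a) = 1/2539;  first 5 digits = (1, 0, 0, 2, 1)

v_3(a) = 3 ≥ 1, so the series converges in ℤ_3 to 1/(1 − a) = 1/(1 − (-2538)) = 1/2539. Expand this rational in ℤ_3: compute digits iteratively via d_i = x_i mod 3, x_{i+1} = (x_i − d_i)/3. The first 5 digits are (1, 0, 0, 2, 1).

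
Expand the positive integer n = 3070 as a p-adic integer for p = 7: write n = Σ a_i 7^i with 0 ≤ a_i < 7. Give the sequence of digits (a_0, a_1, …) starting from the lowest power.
(a_0, a_1, …) = (4, 4, 6, 1, 1)

Repeated division by 7 gives the digits low-to-high: 3070 = 4 + 4·7^1 + 6·7^2 + 1·7^3 + 1·7^4. Digit sequence: (4, 4, 6, 1, 1).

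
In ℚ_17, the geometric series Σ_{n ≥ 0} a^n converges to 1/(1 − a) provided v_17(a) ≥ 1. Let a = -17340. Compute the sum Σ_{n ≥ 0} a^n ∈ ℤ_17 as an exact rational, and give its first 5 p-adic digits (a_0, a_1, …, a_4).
Σ a^n = 1/(1 − a) = 1/17341;  first 5 digits = (1, 0, 8, 13, 12)

v_17(a) = 2 ≥ 1, so the series converges in ℤ_17 to 1/(1 − a) = 1/(1 − (-17340)) = 1/17341. Expand this rational in ℤ_17: compute digits iteratively via d_i = x_i mod 17, x_{i+1} = (x_i − d_i)/17. The first 5 digits are (1, 0, 8, 13, 12).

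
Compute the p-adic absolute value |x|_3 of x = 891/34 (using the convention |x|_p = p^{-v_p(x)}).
|891/34|_3 = 1/81

Step 1 — compute v_3(x) by factoring powers of 3 out of the numerator and denominator: v_3(891/34) = 4. Step 2 — apply |x|_p = p^{-v_p(x)} = 3^{-4} = 1/81.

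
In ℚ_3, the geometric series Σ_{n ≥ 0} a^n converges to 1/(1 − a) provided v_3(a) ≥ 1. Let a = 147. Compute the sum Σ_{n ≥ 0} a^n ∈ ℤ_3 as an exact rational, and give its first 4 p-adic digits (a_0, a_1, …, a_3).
Σ a^n = 1/(1 − a) = -1/146;  first 4 digits = (1, 1, 2, 2)

v_3(a) = 1 ≥ 1, so the series converges in ℤ_3 to 1/(1 − a) = 1/(1 − 147) = -1/146. Expand this rational in ℤ_3: compute digits iteratively via d_i = x_i mod 3, x_{i+1} = (x_i − d_i)/3. The first 4 digits are (1, 1, 2, 2).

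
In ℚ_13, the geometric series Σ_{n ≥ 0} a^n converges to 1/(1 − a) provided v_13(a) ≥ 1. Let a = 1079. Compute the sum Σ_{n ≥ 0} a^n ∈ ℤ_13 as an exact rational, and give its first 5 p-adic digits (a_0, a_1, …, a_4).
Σ a^n = 1/(1 − a) = -1/1078;  first 5 digits = (1, 5, 5, 5, 7)

v_13(a) = 1 ≥ 1, so the series converges in ℤ_13 to 1/(1 − a) = 1/(1 − 1079) = -1/1078. Expand this rational in ℤ_13: compute digits iteratively via d_i = x_i mod 13, x_{i+1} = (x_i − d_i)/13. The first 5 digits are (1, 5, 5, 5, 7).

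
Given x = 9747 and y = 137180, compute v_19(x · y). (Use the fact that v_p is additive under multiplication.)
v_19(1337093460) = 5

v_p(x) = 2 (factor: 9747 = 19^2 · 27); v_p(y) = 3 (factor: 137180 = 19^3 · 20). Additivity: v_p(xy) = v_p(x) + v_p(y) = 2 + 3 = 5. (Direct check: xy = 1337093460 = 19^5 · (540).)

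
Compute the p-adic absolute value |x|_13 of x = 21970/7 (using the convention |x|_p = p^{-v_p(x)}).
|21970/7|_13 = 1/2197

Step 1 — compute v_13(x) by factoring powers of 13 out of the numerator and denominator: v_13(21970/7) = 3. Step 2 — apply |x|_p = p^{-v_p(x)} = 13^{-3} = 1/2197.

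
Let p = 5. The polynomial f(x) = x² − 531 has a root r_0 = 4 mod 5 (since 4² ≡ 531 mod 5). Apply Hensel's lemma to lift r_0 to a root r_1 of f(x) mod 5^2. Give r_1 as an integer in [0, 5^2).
r_1 = 9 (mod 25)

Hensel's recurrence: r_{i+1} = r_i − f(r_i)·(f′(r_i))^{-1} mod 5^{i+2}, with f′(x) = 2x. Iterate:
  r_0 = 4 (mod 5)
  r_1 = 9 (mod 25)
Final: r_1 = 9, and one checks f(r_1) ≡ 0 mod 5^2.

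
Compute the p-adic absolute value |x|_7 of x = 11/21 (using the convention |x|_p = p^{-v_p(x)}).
|11/21|_7 = 7

Step 1 — compute v_7(x) by factoring powers of 7 out of the numerator and denominator: v_7(11/21) = -1. Step 2 — apply |x|_p = p^{-v_p(x)} = 7^{1} = 7.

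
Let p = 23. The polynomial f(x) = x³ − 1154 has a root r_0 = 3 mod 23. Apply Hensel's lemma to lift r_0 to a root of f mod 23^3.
r_2 = 4649 (mod 12167)

Hensel: r_{i+1} = r_i − f(r_i)/f′(r_i) mod 23^{i+2}, where f′(x) = 3x². Iterate:
  r_0 = 3 (mod 23)
  r_1 = 417 (mod 529)
  r_2 = 4649 (mod 12167)
Final: r = 4649 with f(r) ≡ 0 mod 23^3.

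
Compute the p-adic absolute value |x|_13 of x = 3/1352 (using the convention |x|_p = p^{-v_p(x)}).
|3/1352|_13 = 169

Step 1 — compute v_13(x) by factoring powers of 13 out of the numerator and denominator: v_13(3/1352) = -2. Step 2 — apply |x|_p = p^{-v_p(x)} = 13^{2} = 169.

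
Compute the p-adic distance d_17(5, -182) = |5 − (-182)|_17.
d_17(5, -182) = 1/17

Step 1 — x − y = 5 − (-182) = 187. Step 2 — v_17(187) = 1 (factor: 187 = (17^1 · 11); the sign does not affect v_p). Step 3 — |x − y|_17 = 17^{-1} = 1/17.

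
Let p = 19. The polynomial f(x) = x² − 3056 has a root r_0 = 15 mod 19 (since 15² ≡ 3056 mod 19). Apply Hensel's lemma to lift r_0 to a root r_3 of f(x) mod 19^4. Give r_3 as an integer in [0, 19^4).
r_3 = 127410 (mod 130321)

Hensel's recurrence: r_{i+1} = r_i − f(r_i)·(f′(r_i))^{-1} mod 19^{i+2}, with f′(x) = 2x. Iterate:
  r_0 = 15 (mod 19)
  r_1 = 338 (mod 361)
  r_2 = 3948 (mod 6859)
  r_3 = 127410 (mod 130321)
Final: r_3 = 127410, and one checks f(r_3) ≡ 0 mod 19^4.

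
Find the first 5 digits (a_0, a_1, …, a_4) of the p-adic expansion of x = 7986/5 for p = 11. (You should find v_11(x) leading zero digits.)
(a_0, …, a_4) = (0, 0, 0, 10, 8)

v_11(7986/5) = 3, so a_0 = ... = a_2 = 0. Factor out: x = 11^3 · u with u = 6/5 a unit in ℤ_11. Expand u iteratively via a_{v+i} = u_i mod 11, u_{i+1} = (u_i − a_{v+i})/11:
  u_0 = 6/5;  a_3 = 10;  u_1 = (u_0 − 10)/11 = -4/5
  u_1 = -4/5;  a_4 = 8;  u_2 = (u_1 − 8)/11 = -4/5
Digits: (0, 0, 0, 10, 8).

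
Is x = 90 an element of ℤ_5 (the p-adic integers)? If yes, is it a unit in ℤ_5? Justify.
x ∈ ℤ_5 but not a unit; v_5(x) = 1 > 0

ℤ_5 = {x ∈ ℚ_5 : v_5(x) ≥ 0} and ℤ_5^× = {x ∈ ℤ_5 : v_5(x) = 0}. Here v_5(90) = v_5(num) − v_5(den) = 1; compare against these criteria.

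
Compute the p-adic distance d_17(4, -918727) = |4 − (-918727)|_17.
d_17(4, -918727) = 1/83521

Step 1 — x − y = 4 − (-918727) = 918731. Step 2 — v_17(918731) = 4 (factor: 918731 = (17^4 · 11); the sign does not affect v_p). Step 3 — |x − y|_17 = 17^{-4} = 1/83521.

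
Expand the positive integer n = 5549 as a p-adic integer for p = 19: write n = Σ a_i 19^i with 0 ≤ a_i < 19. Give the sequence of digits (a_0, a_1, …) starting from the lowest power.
(a_0, a_1, …) = (1, 7, 15)

Repeated division by 19 gives the digits low-to-high: 5549 = 1 + 7·19^1 + 15·19^2. Digit sequence: (1, 7, 15).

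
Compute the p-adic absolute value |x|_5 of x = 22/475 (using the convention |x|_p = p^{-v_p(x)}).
|22/475|_5 = 25

Step 1 — compute v_5(x) by factoring powers of 5 out of the numerator and denominator: v_5(22/475) = -2. Step 2 — apply |x|_p = p^{-v_p(x)} = 5^{2} = 25.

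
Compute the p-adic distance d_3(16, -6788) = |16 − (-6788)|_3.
d_3(16, -6788) = 1/243

Step 1 — x − y = 16 − (-6788) = 6804. Step 2 — v_3(6804) = 5 (factor: 6804 = (3^5 · 28); the sign does not affect v_p). Step 3 — |x − y|_3 = 3^{-5} = 1/243.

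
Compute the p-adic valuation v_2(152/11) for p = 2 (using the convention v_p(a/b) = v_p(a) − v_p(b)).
v_2(152/11) = 3

Factor powers of 2 from the numerator and denominator of the reduced fraction: 152 = 2^3 · 19 and 11 = 2^0 · 11. Apply v_p(a/b) = v_p(a) − v_p(b): v_2(152/11) = 3 − 0 = 3.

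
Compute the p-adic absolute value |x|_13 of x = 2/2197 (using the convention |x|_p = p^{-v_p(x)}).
|2/2197|_13 = 2197

Step 1 — compute v_13(x) by factoring powers of 13 out of the numerator and denominator: v_13(2/2197) = -3. Step 2 — apply |x|_p = p^{-v_p(x)} = 13^{3} = 2197.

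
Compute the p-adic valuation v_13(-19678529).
v_13(-19678529) = 5

v_13(n) is the largest exponent k such that 13^k divides n. Factor out: -19678529 = -13^5 · 53. (Sign doesn't affect v_p.) So v_13(-19678529) = 5.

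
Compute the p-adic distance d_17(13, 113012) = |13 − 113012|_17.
d_17(13, 113012) = 1/4913

Step 1 — x − y = 13 − 113012 = -112999. Step 2 — v_17(-112999) = 3 (factor: -112999 = −(17^3 · 23); the sign does not affect v_p). Step 3 — |x − y|_17 = 17^{-3} = 1/4913.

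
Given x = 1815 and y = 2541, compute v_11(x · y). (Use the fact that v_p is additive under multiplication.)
v_11(4611915) = 4

v_p(x) = 2 (factor: 1815 = 11^2 · 15); v_p(y) = 2 (factor: 2541 = 11^2 · 21). Additivity: v_p(xy) = v_p(x) + v_p(y) = 2 + 2 = 4. (Direct check: xy = 4611915 = 11^4 · (315).)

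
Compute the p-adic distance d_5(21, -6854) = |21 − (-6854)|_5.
d_5(21, -6854) = 1/625

Step 1 — x − y = 21 − (-6854) = 6875. Step 2 — v_5(6875) = 4 (factor: 6875 = (5^4 · 11); the sign does not affect v_p). Step 3 — |x − y|_5 = 5^{-4} = 1/625.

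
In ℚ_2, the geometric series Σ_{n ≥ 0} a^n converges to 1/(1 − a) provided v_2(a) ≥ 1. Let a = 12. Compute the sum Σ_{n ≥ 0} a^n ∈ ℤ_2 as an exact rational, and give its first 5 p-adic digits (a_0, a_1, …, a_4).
Σ a^n = 1/(1 − a) = -1/11;  first 5 digits = (1, 0, 1, 1, 1)

v_2(a) = 2 ≥ 1, so the series converges in ℤ_2 to 1/(1 − a) = 1/(1 − 12) = -1/11. Expand this rational in ℤ_2: compute digits iteratively via d_i = x_i mod 2, x_{i+1} = (x_i − d_i)/2. The first 5 digits are (1, 0, 1, 1, 1).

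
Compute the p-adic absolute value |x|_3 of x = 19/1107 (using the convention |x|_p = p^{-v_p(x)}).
|19/1107|_3 = 27

Step 1 — compute v_3(x) by factoring powers of 3 out of the numerator and denominator: v_3(19/1107) = -3. Step 2 — apply |x|_p = p^{-v_p(x)} = 3^{3} = 27.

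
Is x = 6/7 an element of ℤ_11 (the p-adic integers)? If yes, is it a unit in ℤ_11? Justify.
x ∈ ℤ_11^× (unit); v_11(x) = 0

ℤ_11 = {x ∈ ℚ_11 : v_11(x) ≥ 0} and ℤ_11^× = {x ∈ ℤ_11 : v_11(x) = 0}. Here v_11(6/7) = v_11(num) − v_11(den) = 0; compare against these criteria.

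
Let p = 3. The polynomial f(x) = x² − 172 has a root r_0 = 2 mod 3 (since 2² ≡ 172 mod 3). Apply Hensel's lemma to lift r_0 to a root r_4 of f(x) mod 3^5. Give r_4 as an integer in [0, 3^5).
r_4 = 197 (mod 243)

Hensel's recurrence: r_{i+1} = r_i − f(r_i)·(f′(r_i))^{-1} mod 3^{i+2}, with f′(x) = 2x. Iterate:
  r_0 = 2 (mod 3)
  r_1 = 8 (mod 9)
  r_2 = 8 (mod 27)
  r_3 = 35 (mod 81)
  r_4 = 197 (mod 243)
Final: r_4 = 197, and one checks f(r_4) ≡ 0 mod 3^5.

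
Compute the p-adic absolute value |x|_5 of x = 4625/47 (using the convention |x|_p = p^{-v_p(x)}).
|4625/47|_5 = 1/125

Step 1 — compute v_5(x) by factoring powers of 5 out of the numerator and denominator: v_5(4625/47) = 3. Step 2 — apply |x|_p = p^{-v_p(x)} = 5^{-3} = 1/125.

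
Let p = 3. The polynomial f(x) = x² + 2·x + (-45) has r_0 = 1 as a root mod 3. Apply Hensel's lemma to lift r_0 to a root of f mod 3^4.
r_3 = 16 (mod 81)

Hensel: r_{i+1} = r_i − f(r_i)·(f′(r_i))^{-1} mod 3^{i+2}, f′(x) = 2x + 2. Iterate:
  r_0 = 1 (mod 3)
  r_1 = 7 (mod 9)
  r_2 = 16 (mod 27)
  r_3 = 16 (mod 81)
Final: r = 16 satisfies f(r) ≡ 0 mod 3^4.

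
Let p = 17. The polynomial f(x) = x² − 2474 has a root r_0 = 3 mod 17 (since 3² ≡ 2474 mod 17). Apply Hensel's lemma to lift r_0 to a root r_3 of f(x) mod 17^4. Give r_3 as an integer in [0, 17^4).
r_3 = 55372 (mod 83521)

Hensel's recurrence: r_{i+1} = r_i − f(r_i)·(f′(r_i))^{-1} mod 17^{i+2}, with f′(x) = 2x. Iterate:
  r_0 = 3 (mod 17)
  r_1 = 173 (mod 289)
  r_2 = 1329 (mod 4913)
  r_3 = 55372 (mod 83521)
Final: r_3 = 55372, and one checks f(r_3) ≡ 0 mod 17^4.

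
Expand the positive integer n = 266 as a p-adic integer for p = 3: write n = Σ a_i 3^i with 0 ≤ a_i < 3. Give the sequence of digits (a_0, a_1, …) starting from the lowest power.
(a_0, a_1, …) = (2, 1, 2, 0, 0, 1)

Repeated division by 3 gives the digits low-to-high: 266 = 2 + 1·3^1 + 2·3^2 + 1·3^5. Digit sequence: (2, 1, 2, 0, 0, 1).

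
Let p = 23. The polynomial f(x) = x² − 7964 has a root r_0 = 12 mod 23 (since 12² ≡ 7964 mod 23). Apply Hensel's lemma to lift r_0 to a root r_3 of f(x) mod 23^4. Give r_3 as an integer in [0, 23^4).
r_3 = 9419 (mod 279841)

Hensel's recurrence: r_{i+1} = r_i − f(r_i)·(f′(r_i))^{-1} mod 23^{i+2}, with f′(x) = 2x. Iterate:
  r_0 = 12 (mod 23)
  r_1 = 426 (mod 529)
  r_2 = 9419 (mod 12167)
  r_3 = 9419 (mod 279841)
Final: r_3 = 9419, and one checks f(r_3) ≡ 0 mod 23^4.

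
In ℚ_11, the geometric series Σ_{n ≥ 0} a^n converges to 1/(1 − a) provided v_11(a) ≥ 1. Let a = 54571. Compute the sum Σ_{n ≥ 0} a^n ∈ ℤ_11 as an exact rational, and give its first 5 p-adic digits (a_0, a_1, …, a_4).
Σ a^n = 1/(1 − a) = -1/54570;  first 5 digits = (1, 0, 0, 8, 3)

v_11(a) = 3 ≥ 1, so the series converges in ℤ_11 to 1/(1 − a) = 1/(1 − 54571) = -1/54570. Expand this rational in ℤ_11: compute digits iteratively via d_i = x_i mod 11, x_{i+1} = (x_i − d_i)/11. The first 5 digits are (1, 0, 0, 8, 3).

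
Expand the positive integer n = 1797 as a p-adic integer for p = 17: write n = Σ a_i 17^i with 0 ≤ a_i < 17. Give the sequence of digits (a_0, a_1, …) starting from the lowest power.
(a_0, a_1, …) = (12, 3, 6)

Repeated division by 17 gives the digits low-to-high: 1797 = 12 + 3·17^1 + 6·17^2. Digit sequence: (12, 3, 6).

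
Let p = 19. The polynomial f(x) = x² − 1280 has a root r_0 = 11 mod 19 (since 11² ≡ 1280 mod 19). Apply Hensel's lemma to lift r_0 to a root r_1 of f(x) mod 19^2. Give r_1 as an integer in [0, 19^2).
r_1 = 277 (mod 361)

Hensel's recurrence: r_{i+1} = r_i − f(r_i)·(f′(r_i))^{-1} mod 19^{i+2}, with f′(x) = 2x. Iterate:
  r_0 = 11 (mod 19)
  r_1 = 277 (mod 361)
Final: r_1 = 277, and one checks f(r_1) ≡ 0 mod 19^2.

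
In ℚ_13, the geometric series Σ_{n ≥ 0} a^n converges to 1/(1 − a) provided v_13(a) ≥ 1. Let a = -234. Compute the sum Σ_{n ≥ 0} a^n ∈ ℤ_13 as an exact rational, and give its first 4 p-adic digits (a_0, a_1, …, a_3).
Σ a^n = 1/(1 − a) = 1/235;  first 4 digits = (1, 8, 10, 3)

v_13(a) = 1 ≥ 1, so the series converges in ℤ_13 to 1/(1 − a) = 1/(1 − (-234)) = 1/235. Expand this rational in ℤ_13: compute digits iteratively via d_i = x_i mod 13, x_{i+1} = (x_i − d_i)/13. The first 4 digits are (1, 8, 10, 3).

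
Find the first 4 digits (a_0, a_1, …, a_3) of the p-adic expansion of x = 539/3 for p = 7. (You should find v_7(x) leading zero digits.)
(a_0, …, a_3) = (0, 0, 6, 2)

v_7(539/3) = 2, so a_0 = ... = a_1 = 0. Factor out: x = 7^2 · u with u = 11/3 a unit in ℤ_7. Expand u iteratively via a_{v+i} = u_i mod 7, u_{i+1} = (u_i − a_{v+i})/7:
  u_0 = 11/3;  a_2 = 6;  u_1 = (u_0 − 6)/7 = -1/3
  u_1 = -1/3;  a_3 = 2;  u_2 = (u_1 − 2)/7 = -1/3
Digits: (0, 0, 6, 2).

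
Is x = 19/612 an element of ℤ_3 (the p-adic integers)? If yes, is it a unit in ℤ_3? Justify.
x ∉ ℤ_3 (v_3(x) = -2 < 0)

ℤ_3 = {x ∈ ℚ_3 : v_3(x) ≥ 0} and ℤ_3^× = {x ∈ ℤ_3 : v_3(x) = 0}. Here v_3(19/612) = v_3(num) − v_3(den) = -2; compare against these criteria.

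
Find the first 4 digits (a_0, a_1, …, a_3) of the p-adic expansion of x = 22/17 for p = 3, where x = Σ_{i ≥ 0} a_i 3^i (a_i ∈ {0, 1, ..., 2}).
(a_0, …, a_3) = (2, 1, 1, 2)

v_3(22/17) = 0 (numerator and denominator both coprime to 3), so x ∈ ℤ_3^×. Compute digits iteratively via a_i = x_i mod 3, x_{i+1} = (x_i − a_i)/3, with x_0 = x:
  x_0 = 22/17;  a_0 = 2;  x_1 = (x_0 − 2)/3 = -4/17
  x_1 = -4/17;  a_1 = 1;  x_2 = (x_1 − 1)/3 = -7/17
  x_2 = -7/17;  a_2 = 1;  x_3 = (x_2 − 1)/3 = -8/17
  x_3 = -8/17;  a_3 = 2;  x_4 = (x_3 − 2)/3 = -14/17
Digits: (2, 1, 1, 2).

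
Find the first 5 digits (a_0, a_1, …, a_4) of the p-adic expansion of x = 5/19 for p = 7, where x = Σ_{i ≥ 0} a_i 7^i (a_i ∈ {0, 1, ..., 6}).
(a_0, …, a_4) = (1, 1, 5, 0, 1)

v_7(5/19) = 0 (numerator and denominator both coprime to 7), so x ∈ ℤ_7^×. Compute digits iteratively via a_i = x_i mod 7, x_{i+1} = (x_i − a_i)/7, with x_0 = x:
  x_0 = 5/19;  a_0 = 1;  x_1 = (x_0 − 1)/7 = -2/19
  x_1 = -2/19;  a_1 = 1;  x_2 = (x_1 − 1)/7 = -3/19
  x_2 = -3/19;  a_2 = 5;  x_3 = (x_2 − 5)/7 = -14/19
  x_3 = -14/19;  a_3 = 0;  x_4 = (x_3 − 0)/7 = -2/19
  x_4 = -2/19;  a_4 = 1;  x_5 = (x_4 − 1)/7 = -3/19
Digits: (1, 1, 5, 0, 1).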